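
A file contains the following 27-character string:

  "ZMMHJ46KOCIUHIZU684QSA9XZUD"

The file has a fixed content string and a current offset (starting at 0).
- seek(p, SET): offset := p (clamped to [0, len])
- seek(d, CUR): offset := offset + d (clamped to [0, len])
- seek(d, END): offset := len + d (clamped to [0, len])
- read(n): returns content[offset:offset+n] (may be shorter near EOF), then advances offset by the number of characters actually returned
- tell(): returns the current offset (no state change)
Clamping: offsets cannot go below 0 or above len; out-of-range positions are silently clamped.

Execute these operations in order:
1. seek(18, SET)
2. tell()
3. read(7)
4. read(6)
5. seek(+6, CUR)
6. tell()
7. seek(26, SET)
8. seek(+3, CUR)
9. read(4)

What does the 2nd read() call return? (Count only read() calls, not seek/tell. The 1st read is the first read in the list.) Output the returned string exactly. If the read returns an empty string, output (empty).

After 1 (seek(18, SET)): offset=18
After 2 (tell()): offset=18
After 3 (read(7)): returned '4QSA9XZ', offset=25
After 4 (read(6)): returned 'UD', offset=27
After 5 (seek(+6, CUR)): offset=27
After 6 (tell()): offset=27
After 7 (seek(26, SET)): offset=26
After 8 (seek(+3, CUR)): offset=27
After 9 (read(4)): returned '', offset=27

Answer: UD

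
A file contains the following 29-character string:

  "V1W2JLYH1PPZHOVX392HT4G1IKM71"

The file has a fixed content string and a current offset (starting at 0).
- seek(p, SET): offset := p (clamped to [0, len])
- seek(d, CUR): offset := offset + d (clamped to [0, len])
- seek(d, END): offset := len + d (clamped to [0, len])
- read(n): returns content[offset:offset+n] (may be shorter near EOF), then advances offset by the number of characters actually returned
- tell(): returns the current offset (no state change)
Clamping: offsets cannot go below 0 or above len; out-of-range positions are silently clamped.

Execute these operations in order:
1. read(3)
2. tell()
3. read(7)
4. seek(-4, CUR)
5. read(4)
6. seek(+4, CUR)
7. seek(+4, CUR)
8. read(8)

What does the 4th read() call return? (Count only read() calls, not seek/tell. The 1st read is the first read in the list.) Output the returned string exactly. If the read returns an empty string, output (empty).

Answer: 2HT4G1IK

Derivation:
After 1 (read(3)): returned 'V1W', offset=3
After 2 (tell()): offset=3
After 3 (read(7)): returned '2JLYH1P', offset=10
After 4 (seek(-4, CUR)): offset=6
After 5 (read(4)): returned 'YH1P', offset=10
After 6 (seek(+4, CUR)): offset=14
After 7 (seek(+4, CUR)): offset=18
After 8 (read(8)): returned '2HT4G1IK', offset=26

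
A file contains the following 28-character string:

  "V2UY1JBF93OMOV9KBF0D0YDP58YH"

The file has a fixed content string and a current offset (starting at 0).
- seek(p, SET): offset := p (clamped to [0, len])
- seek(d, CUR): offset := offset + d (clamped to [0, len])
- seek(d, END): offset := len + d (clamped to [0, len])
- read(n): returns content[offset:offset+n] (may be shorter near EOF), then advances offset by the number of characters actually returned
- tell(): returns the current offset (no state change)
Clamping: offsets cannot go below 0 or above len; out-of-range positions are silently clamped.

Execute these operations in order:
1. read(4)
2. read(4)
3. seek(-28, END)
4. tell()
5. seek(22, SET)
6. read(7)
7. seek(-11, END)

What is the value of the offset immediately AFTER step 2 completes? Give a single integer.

After 1 (read(4)): returned 'V2UY', offset=4
After 2 (read(4)): returned '1JBF', offset=8

Answer: 8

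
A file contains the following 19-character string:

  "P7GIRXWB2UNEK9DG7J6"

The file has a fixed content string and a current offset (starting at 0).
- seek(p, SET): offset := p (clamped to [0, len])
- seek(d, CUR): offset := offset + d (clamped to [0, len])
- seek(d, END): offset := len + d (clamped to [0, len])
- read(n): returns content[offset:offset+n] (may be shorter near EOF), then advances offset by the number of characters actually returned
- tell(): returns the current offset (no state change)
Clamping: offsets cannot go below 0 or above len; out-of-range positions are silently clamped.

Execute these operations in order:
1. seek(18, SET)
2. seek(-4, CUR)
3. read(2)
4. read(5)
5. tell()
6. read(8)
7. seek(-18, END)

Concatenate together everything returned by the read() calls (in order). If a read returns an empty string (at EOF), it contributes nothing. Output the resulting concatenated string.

After 1 (seek(18, SET)): offset=18
After 2 (seek(-4, CUR)): offset=14
After 3 (read(2)): returned 'DG', offset=16
After 4 (read(5)): returned '7J6', offset=19
After 5 (tell()): offset=19
After 6 (read(8)): returned '', offset=19
After 7 (seek(-18, END)): offset=1

Answer: DG7J6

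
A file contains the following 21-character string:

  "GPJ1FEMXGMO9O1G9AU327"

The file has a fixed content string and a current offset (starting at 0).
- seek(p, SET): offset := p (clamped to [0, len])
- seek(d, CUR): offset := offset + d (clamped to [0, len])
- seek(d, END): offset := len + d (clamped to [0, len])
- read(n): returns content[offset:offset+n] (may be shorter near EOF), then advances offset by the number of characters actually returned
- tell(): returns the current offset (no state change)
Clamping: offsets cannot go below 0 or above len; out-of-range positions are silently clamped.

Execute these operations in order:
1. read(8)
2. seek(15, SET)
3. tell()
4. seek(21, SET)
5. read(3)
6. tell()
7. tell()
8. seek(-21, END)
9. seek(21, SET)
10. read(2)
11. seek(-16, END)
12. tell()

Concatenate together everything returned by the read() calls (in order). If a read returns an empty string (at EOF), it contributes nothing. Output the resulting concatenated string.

After 1 (read(8)): returned 'GPJ1FEMX', offset=8
After 2 (seek(15, SET)): offset=15
After 3 (tell()): offset=15
After 4 (seek(21, SET)): offset=21
After 5 (read(3)): returned '', offset=21
After 6 (tell()): offset=21
After 7 (tell()): offset=21
After 8 (seek(-21, END)): offset=0
After 9 (seek(21, SET)): offset=21
After 10 (read(2)): returned '', offset=21
After 11 (seek(-16, END)): offset=5
After 12 (tell()): offset=5

Answer: GPJ1FEMX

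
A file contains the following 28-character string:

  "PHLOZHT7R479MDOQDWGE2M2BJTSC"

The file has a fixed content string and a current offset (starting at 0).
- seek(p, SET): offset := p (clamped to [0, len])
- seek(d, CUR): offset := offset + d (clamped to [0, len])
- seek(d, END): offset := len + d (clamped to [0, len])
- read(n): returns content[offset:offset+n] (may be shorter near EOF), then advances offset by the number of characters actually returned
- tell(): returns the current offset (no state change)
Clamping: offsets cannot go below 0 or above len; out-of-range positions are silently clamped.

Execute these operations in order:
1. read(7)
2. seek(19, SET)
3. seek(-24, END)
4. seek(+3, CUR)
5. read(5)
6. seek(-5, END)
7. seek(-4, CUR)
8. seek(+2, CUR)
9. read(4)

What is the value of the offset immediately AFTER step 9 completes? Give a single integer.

After 1 (read(7)): returned 'PHLOZHT', offset=7
After 2 (seek(19, SET)): offset=19
After 3 (seek(-24, END)): offset=4
After 4 (seek(+3, CUR)): offset=7
After 5 (read(5)): returned '7R479', offset=12
After 6 (seek(-5, END)): offset=23
After 7 (seek(-4, CUR)): offset=19
After 8 (seek(+2, CUR)): offset=21
After 9 (read(4)): returned 'M2BJ', offset=25

Answer: 25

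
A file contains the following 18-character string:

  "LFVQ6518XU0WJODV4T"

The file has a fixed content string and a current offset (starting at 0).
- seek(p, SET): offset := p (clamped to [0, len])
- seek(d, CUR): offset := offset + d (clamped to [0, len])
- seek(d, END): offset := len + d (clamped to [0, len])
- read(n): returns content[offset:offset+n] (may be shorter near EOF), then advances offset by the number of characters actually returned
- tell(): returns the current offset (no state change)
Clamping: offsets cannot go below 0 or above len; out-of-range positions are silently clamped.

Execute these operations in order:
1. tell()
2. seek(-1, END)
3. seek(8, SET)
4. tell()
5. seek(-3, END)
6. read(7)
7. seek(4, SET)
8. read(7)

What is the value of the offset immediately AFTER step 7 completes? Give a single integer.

After 1 (tell()): offset=0
After 2 (seek(-1, END)): offset=17
After 3 (seek(8, SET)): offset=8
After 4 (tell()): offset=8
After 5 (seek(-3, END)): offset=15
After 6 (read(7)): returned 'V4T', offset=18
After 7 (seek(4, SET)): offset=4

Answer: 4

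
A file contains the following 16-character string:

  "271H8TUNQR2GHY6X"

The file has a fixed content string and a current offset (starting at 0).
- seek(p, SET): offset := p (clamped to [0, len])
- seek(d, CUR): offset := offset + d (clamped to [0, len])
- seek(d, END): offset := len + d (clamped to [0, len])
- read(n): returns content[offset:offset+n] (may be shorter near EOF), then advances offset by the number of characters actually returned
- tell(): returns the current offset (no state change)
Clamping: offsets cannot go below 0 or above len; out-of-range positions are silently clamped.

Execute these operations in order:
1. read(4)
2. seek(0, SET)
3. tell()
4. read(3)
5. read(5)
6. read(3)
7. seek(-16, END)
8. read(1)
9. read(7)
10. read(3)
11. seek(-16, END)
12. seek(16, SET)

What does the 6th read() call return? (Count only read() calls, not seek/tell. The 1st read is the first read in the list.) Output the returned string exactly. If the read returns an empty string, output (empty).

After 1 (read(4)): returned '271H', offset=4
After 2 (seek(0, SET)): offset=0
After 3 (tell()): offset=0
After 4 (read(3)): returned '271', offset=3
After 5 (read(5)): returned 'H8TUN', offset=8
After 6 (read(3)): returned 'QR2', offset=11
After 7 (seek(-16, END)): offset=0
After 8 (read(1)): returned '2', offset=1
After 9 (read(7)): returned '71H8TUN', offset=8
After 10 (read(3)): returned 'QR2', offset=11
After 11 (seek(-16, END)): offset=0
After 12 (seek(16, SET)): offset=16

Answer: 71H8TUN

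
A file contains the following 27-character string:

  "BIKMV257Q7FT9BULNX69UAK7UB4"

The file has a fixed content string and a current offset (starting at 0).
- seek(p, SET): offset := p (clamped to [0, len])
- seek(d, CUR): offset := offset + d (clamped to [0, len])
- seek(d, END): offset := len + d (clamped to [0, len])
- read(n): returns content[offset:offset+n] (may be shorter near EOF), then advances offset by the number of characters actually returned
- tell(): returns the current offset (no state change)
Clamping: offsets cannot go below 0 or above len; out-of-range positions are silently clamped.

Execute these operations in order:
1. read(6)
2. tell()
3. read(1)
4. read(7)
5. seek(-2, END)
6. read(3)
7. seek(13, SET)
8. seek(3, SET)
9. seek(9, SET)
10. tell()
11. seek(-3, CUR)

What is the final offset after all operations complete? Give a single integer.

Answer: 6

Derivation:
After 1 (read(6)): returned 'BIKMV2', offset=6
After 2 (tell()): offset=6
After 3 (read(1)): returned '5', offset=7
After 4 (read(7)): returned '7Q7FT9B', offset=14
After 5 (seek(-2, END)): offset=25
After 6 (read(3)): returned 'B4', offset=27
After 7 (seek(13, SET)): offset=13
After 8 (seek(3, SET)): offset=3
After 9 (seek(9, SET)): offset=9
After 10 (tell()): offset=9
After 11 (seek(-3, CUR)): offset=6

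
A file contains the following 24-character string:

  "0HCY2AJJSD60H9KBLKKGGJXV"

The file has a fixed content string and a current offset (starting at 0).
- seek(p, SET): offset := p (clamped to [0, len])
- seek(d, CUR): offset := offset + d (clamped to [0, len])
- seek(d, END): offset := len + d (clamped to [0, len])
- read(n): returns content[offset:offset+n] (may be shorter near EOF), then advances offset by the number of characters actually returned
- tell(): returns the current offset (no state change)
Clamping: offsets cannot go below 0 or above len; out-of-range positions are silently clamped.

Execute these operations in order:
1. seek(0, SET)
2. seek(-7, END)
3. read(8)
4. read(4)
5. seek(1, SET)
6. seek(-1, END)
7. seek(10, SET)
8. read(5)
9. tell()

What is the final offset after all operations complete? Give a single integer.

After 1 (seek(0, SET)): offset=0
After 2 (seek(-7, END)): offset=17
After 3 (read(8)): returned 'KKGGJXV', offset=24
After 4 (read(4)): returned '', offset=24
After 5 (seek(1, SET)): offset=1
After 6 (seek(-1, END)): offset=23
After 7 (seek(10, SET)): offset=10
After 8 (read(5)): returned '60H9K', offset=15
After 9 (tell()): offset=15

Answer: 15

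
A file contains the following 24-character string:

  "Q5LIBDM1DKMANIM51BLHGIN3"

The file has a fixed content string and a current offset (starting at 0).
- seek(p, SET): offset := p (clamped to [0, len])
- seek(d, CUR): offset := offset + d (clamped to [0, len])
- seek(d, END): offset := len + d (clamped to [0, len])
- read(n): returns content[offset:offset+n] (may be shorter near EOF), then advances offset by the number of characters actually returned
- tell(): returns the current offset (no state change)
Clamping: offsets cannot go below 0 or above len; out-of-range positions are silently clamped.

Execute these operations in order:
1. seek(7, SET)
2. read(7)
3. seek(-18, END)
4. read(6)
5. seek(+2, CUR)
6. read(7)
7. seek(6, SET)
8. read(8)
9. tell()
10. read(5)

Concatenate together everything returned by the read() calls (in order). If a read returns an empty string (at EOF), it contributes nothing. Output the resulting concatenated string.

Answer: 1DKMANIM1DKMAM51BLHGM1DKMANIM51BL

Derivation:
After 1 (seek(7, SET)): offset=7
After 2 (read(7)): returned '1DKMANI', offset=14
After 3 (seek(-18, END)): offset=6
After 4 (read(6)): returned 'M1DKMA', offset=12
After 5 (seek(+2, CUR)): offset=14
After 6 (read(7)): returned 'M51BLHG', offset=21
After 7 (seek(6, SET)): offset=6
After 8 (read(8)): returned 'M1DKMANI', offset=14
After 9 (tell()): offset=14
After 10 (read(5)): returned 'M51BL', offset=19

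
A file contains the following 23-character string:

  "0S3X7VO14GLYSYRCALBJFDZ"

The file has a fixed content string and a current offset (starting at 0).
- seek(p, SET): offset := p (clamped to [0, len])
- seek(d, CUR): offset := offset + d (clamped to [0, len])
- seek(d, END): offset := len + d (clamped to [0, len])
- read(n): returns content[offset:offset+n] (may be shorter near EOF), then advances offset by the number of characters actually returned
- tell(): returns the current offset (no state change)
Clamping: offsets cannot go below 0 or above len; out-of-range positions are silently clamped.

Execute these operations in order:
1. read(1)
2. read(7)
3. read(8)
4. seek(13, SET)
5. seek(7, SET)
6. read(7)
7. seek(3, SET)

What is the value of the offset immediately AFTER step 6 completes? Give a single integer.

Answer: 14

Derivation:
After 1 (read(1)): returned '0', offset=1
After 2 (read(7)): returned 'S3X7VO1', offset=8
After 3 (read(8)): returned '4GLYSYRC', offset=16
After 4 (seek(13, SET)): offset=13
After 5 (seek(7, SET)): offset=7
After 6 (read(7)): returned '14GLYSY', offset=14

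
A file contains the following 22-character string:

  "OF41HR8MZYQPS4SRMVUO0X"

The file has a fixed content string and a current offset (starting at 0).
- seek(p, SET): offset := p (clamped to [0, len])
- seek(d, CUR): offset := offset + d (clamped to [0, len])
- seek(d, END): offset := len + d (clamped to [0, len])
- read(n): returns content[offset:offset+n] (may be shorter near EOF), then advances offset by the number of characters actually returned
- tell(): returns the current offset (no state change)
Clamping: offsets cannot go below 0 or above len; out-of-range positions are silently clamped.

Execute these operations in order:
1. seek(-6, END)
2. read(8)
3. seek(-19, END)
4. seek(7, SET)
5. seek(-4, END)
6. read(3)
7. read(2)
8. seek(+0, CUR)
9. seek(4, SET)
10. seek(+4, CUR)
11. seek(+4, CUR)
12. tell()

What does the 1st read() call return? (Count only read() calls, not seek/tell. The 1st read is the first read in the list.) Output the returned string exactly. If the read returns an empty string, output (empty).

Answer: MVUO0X

Derivation:
After 1 (seek(-6, END)): offset=16
After 2 (read(8)): returned 'MVUO0X', offset=22
After 3 (seek(-19, END)): offset=3
After 4 (seek(7, SET)): offset=7
After 5 (seek(-4, END)): offset=18
After 6 (read(3)): returned 'UO0', offset=21
After 7 (read(2)): returned 'X', offset=22
After 8 (seek(+0, CUR)): offset=22
After 9 (seek(4, SET)): offset=4
After 10 (seek(+4, CUR)): offset=8
After 11 (seek(+4, CUR)): offset=12
After 12 (tell()): offset=12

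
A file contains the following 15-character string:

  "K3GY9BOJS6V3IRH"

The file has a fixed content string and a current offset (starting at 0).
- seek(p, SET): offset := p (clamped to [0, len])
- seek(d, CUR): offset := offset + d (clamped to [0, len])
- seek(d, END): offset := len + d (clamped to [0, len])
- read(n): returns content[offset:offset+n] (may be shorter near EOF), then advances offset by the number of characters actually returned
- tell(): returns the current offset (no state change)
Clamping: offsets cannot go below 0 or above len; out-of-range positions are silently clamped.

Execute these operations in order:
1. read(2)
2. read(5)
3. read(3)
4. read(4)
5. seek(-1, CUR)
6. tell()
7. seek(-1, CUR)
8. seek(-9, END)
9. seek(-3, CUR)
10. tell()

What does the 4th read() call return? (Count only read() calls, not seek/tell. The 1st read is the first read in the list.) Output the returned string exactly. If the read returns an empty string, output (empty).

After 1 (read(2)): returned 'K3', offset=2
After 2 (read(5)): returned 'GY9BO', offset=7
After 3 (read(3)): returned 'JS6', offset=10
After 4 (read(4)): returned 'V3IR', offset=14
After 5 (seek(-1, CUR)): offset=13
After 6 (tell()): offset=13
After 7 (seek(-1, CUR)): offset=12
After 8 (seek(-9, END)): offset=6
After 9 (seek(-3, CUR)): offset=3
After 10 (tell()): offset=3

Answer: V3IR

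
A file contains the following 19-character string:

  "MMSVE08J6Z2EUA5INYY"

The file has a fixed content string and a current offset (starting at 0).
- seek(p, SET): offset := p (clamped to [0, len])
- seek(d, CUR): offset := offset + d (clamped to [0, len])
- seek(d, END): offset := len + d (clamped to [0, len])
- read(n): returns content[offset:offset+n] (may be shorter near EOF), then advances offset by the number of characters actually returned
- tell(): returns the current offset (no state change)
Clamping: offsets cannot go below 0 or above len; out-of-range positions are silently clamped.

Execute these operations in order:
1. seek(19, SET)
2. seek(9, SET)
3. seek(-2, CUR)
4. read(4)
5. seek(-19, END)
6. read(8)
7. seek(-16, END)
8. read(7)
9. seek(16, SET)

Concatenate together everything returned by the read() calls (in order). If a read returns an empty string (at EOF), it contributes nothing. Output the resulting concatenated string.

After 1 (seek(19, SET)): offset=19
After 2 (seek(9, SET)): offset=9
After 3 (seek(-2, CUR)): offset=7
After 4 (read(4)): returned 'J6Z2', offset=11
After 5 (seek(-19, END)): offset=0
After 6 (read(8)): returned 'MMSVE08J', offset=8
After 7 (seek(-16, END)): offset=3
After 8 (read(7)): returned 'VE08J6Z', offset=10
After 9 (seek(16, SET)): offset=16

Answer: J6Z2MMSVE08JVE08J6Z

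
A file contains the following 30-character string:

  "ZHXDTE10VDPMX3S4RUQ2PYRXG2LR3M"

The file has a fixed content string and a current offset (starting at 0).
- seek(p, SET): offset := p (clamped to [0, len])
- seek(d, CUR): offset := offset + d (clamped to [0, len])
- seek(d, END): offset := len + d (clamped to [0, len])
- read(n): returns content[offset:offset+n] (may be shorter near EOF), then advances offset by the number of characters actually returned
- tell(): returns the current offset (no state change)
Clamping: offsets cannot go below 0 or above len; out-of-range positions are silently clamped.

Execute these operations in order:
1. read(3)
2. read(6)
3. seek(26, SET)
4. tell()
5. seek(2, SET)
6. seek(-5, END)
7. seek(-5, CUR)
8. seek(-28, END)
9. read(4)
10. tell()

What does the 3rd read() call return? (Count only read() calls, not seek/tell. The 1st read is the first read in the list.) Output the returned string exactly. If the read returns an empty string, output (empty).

Answer: XDTE

Derivation:
After 1 (read(3)): returned 'ZHX', offset=3
After 2 (read(6)): returned 'DTE10V', offset=9
After 3 (seek(26, SET)): offset=26
After 4 (tell()): offset=26
After 5 (seek(2, SET)): offset=2
After 6 (seek(-5, END)): offset=25
After 7 (seek(-5, CUR)): offset=20
After 8 (seek(-28, END)): offset=2
After 9 (read(4)): returned 'XDTE', offset=6
After 10 (tell()): offset=6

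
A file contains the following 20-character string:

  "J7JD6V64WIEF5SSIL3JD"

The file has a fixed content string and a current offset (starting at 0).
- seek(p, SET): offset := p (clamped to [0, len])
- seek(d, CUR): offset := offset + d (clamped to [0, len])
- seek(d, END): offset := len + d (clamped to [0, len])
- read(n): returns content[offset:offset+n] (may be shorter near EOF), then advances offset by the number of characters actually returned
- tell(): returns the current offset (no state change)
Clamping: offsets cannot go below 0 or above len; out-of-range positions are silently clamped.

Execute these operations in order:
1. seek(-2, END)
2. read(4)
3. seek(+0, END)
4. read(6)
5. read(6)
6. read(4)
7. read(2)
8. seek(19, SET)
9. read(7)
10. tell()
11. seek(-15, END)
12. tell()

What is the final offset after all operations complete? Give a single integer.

Answer: 5

Derivation:
After 1 (seek(-2, END)): offset=18
After 2 (read(4)): returned 'JD', offset=20
After 3 (seek(+0, END)): offset=20
After 4 (read(6)): returned '', offset=20
After 5 (read(6)): returned '', offset=20
After 6 (read(4)): returned '', offset=20
After 7 (read(2)): returned '', offset=20
After 8 (seek(19, SET)): offset=19
After 9 (read(7)): returned 'D', offset=20
After 10 (tell()): offset=20
After 11 (seek(-15, END)): offset=5
After 12 (tell()): offset=5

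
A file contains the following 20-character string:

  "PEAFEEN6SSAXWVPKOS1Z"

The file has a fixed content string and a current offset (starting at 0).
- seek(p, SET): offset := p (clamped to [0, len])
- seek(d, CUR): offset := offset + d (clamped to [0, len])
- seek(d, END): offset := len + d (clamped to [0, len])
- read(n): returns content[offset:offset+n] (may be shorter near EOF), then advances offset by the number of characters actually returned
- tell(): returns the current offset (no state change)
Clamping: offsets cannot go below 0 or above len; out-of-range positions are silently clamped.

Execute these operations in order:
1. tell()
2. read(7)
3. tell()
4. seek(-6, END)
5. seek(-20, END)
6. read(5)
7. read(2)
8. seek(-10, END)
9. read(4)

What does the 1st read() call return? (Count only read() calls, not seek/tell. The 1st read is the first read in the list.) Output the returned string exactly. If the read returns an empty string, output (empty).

After 1 (tell()): offset=0
After 2 (read(7)): returned 'PEAFEEN', offset=7
After 3 (tell()): offset=7
After 4 (seek(-6, END)): offset=14
After 5 (seek(-20, END)): offset=0
After 6 (read(5)): returned 'PEAFE', offset=5
After 7 (read(2)): returned 'EN', offset=7
After 8 (seek(-10, END)): offset=10
After 9 (read(4)): returned 'AXWV', offset=14

Answer: PEAFEEN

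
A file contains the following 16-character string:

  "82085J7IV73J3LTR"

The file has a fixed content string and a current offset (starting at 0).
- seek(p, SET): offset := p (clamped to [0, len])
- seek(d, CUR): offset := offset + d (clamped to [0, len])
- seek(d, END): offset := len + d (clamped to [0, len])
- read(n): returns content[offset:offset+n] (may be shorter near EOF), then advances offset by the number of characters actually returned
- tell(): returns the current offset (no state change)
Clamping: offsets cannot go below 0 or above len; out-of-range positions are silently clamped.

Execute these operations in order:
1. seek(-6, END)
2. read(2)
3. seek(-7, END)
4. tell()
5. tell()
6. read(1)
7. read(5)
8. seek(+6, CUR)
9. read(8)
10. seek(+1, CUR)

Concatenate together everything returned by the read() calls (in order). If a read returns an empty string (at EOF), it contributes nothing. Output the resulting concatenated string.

After 1 (seek(-6, END)): offset=10
After 2 (read(2)): returned '3J', offset=12
After 3 (seek(-7, END)): offset=9
After 4 (tell()): offset=9
After 5 (tell()): offset=9
After 6 (read(1)): returned '7', offset=10
After 7 (read(5)): returned '3J3LT', offset=15
After 8 (seek(+6, CUR)): offset=16
After 9 (read(8)): returned '', offset=16
After 10 (seek(+1, CUR)): offset=16

Answer: 3J73J3LT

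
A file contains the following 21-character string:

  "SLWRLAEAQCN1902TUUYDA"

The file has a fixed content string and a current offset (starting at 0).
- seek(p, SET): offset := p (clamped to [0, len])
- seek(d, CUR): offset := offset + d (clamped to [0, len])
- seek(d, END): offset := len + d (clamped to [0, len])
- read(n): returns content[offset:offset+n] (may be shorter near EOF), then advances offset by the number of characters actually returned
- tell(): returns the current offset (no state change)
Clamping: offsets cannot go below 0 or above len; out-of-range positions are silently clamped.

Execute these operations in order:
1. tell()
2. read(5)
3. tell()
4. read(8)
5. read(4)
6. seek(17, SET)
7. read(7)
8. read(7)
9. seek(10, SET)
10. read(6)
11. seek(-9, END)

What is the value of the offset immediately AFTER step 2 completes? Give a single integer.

After 1 (tell()): offset=0
After 2 (read(5)): returned 'SLWRL', offset=5

Answer: 5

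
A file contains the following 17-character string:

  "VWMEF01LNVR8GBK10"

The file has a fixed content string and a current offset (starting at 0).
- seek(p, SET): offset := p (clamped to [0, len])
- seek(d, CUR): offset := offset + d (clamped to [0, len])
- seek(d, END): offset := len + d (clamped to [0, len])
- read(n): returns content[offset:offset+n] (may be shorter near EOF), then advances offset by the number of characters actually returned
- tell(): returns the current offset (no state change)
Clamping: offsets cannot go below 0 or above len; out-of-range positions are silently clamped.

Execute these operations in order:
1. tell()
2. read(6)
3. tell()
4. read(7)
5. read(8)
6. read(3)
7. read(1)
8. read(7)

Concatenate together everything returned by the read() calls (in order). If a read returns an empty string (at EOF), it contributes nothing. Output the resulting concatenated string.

Answer: VWMEF01LNVR8GBK10

Derivation:
After 1 (tell()): offset=0
After 2 (read(6)): returned 'VWMEF0', offset=6
After 3 (tell()): offset=6
After 4 (read(7)): returned '1LNVR8G', offset=13
After 5 (read(8)): returned 'BK10', offset=17
After 6 (read(3)): returned '', offset=17
After 7 (read(1)): returned '', offset=17
After 8 (read(7)): returned '', offset=17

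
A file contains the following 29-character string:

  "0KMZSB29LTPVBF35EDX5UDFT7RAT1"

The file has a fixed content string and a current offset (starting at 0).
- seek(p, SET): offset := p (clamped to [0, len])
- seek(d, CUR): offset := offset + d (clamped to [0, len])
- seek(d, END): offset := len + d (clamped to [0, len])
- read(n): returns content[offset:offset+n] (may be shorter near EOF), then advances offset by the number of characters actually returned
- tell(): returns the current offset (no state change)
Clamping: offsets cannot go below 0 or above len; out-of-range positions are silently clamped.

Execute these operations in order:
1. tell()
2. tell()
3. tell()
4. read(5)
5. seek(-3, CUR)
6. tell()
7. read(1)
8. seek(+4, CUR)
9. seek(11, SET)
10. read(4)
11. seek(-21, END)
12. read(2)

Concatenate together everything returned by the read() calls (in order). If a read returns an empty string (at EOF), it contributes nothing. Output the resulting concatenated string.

After 1 (tell()): offset=0
After 2 (tell()): offset=0
After 3 (tell()): offset=0
After 4 (read(5)): returned '0KMZS', offset=5
After 5 (seek(-3, CUR)): offset=2
After 6 (tell()): offset=2
After 7 (read(1)): returned 'M', offset=3
After 8 (seek(+4, CUR)): offset=7
After 9 (seek(11, SET)): offset=11
After 10 (read(4)): returned 'VBF3', offset=15
After 11 (seek(-21, END)): offset=8
After 12 (read(2)): returned 'LT', offset=10

Answer: 0KMZSMVBF3LT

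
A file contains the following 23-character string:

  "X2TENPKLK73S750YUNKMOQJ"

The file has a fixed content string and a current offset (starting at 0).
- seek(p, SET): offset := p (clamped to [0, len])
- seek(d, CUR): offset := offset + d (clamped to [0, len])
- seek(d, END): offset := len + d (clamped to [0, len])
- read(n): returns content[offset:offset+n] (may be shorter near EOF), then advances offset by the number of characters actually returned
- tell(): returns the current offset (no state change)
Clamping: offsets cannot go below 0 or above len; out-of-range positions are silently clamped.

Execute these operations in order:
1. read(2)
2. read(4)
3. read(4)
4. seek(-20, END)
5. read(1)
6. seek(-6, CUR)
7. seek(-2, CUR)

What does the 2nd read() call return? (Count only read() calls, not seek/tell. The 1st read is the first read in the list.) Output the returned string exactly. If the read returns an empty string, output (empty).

Answer: TENP

Derivation:
After 1 (read(2)): returned 'X2', offset=2
After 2 (read(4)): returned 'TENP', offset=6
After 3 (read(4)): returned 'KLK7', offset=10
After 4 (seek(-20, END)): offset=3
After 5 (read(1)): returned 'E', offset=4
After 6 (seek(-6, CUR)): offset=0
After 7 (seek(-2, CUR)): offset=0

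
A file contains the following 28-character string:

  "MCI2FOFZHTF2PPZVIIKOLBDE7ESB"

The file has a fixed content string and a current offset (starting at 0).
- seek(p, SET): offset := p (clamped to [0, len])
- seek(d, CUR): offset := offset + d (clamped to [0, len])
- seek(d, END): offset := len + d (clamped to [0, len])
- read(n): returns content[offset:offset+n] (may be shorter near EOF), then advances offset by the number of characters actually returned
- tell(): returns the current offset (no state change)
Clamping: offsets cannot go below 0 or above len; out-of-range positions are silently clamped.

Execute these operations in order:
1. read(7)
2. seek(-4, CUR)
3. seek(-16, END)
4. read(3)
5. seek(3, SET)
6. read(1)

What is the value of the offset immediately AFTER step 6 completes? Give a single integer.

After 1 (read(7)): returned 'MCI2FOF', offset=7
After 2 (seek(-4, CUR)): offset=3
After 3 (seek(-16, END)): offset=12
After 4 (read(3)): returned 'PPZ', offset=15
After 5 (seek(3, SET)): offset=3
After 6 (read(1)): returned '2', offset=4

Answer: 4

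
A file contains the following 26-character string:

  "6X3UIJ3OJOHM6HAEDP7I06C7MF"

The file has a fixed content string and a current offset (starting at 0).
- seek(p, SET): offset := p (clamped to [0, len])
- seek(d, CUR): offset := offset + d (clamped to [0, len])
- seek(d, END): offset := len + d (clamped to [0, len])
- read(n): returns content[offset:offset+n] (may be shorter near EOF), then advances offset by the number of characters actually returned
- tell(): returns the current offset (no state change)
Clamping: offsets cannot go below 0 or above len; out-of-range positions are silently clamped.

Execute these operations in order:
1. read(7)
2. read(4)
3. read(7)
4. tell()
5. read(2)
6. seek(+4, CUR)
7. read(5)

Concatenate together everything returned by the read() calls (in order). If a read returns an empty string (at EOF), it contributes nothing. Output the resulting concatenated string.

After 1 (read(7)): returned '6X3UIJ3', offset=7
After 2 (read(4)): returned 'OJOH', offset=11
After 3 (read(7)): returned 'M6HAEDP', offset=18
After 4 (tell()): offset=18
After 5 (read(2)): returned '7I', offset=20
After 6 (seek(+4, CUR)): offset=24
After 7 (read(5)): returned 'MF', offset=26

Answer: 6X3UIJ3OJOHM6HAEDP7IMF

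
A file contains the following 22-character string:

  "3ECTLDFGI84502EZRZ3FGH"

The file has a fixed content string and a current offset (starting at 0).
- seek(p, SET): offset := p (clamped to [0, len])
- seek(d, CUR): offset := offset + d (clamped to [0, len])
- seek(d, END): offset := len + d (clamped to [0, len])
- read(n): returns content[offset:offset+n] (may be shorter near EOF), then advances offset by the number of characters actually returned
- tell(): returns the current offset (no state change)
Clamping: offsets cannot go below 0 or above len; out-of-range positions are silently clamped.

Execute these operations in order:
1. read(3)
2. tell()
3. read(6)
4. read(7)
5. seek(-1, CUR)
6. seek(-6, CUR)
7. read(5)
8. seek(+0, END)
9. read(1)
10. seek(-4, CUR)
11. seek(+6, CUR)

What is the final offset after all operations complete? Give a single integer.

Answer: 22

Derivation:
After 1 (read(3)): returned '3EC', offset=3
After 2 (tell()): offset=3
After 3 (read(6)): returned 'TLDFGI', offset=9
After 4 (read(7)): returned '84502EZ', offset=16
After 5 (seek(-1, CUR)): offset=15
After 6 (seek(-6, CUR)): offset=9
After 7 (read(5)): returned '84502', offset=14
After 8 (seek(+0, END)): offset=22
After 9 (read(1)): returned '', offset=22
After 10 (seek(-4, CUR)): offset=18
After 11 (seek(+6, CUR)): offset=22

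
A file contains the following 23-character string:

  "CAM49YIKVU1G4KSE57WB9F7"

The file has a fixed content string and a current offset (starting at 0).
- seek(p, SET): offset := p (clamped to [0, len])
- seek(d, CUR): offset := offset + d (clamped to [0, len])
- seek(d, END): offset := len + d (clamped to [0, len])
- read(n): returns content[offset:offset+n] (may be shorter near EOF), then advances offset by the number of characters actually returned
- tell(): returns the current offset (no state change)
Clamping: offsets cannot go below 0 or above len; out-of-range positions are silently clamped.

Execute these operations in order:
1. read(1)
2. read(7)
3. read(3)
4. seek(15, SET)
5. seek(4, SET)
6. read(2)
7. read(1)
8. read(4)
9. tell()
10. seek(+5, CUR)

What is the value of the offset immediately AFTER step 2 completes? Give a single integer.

After 1 (read(1)): returned 'C', offset=1
After 2 (read(7)): returned 'AM49YIK', offset=8

Answer: 8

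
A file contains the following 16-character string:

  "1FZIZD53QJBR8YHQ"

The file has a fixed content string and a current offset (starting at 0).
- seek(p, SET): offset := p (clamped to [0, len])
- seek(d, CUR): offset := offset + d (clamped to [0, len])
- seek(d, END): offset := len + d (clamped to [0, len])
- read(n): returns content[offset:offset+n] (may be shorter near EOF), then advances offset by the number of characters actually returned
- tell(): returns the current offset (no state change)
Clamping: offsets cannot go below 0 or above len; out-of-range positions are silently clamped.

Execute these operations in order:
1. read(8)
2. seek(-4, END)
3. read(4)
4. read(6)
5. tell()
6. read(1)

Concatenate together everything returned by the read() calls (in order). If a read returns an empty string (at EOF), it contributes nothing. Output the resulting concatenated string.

Answer: 1FZIZD538YHQ

Derivation:
After 1 (read(8)): returned '1FZIZD53', offset=8
After 2 (seek(-4, END)): offset=12
After 3 (read(4)): returned '8YHQ', offset=16
After 4 (read(6)): returned '', offset=16
After 5 (tell()): offset=16
After 6 (read(1)): returned '', offset=16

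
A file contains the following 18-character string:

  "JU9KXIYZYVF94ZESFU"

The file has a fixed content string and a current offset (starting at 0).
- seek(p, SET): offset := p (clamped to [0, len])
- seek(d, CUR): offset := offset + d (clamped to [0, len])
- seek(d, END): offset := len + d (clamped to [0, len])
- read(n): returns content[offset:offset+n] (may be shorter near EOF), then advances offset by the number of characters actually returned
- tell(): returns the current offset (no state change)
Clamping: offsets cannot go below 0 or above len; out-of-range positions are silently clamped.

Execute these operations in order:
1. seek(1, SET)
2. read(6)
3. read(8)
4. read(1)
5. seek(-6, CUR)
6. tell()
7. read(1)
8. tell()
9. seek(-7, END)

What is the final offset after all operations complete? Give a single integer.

Answer: 11

Derivation:
After 1 (seek(1, SET)): offset=1
After 2 (read(6)): returned 'U9KXIY', offset=7
After 3 (read(8)): returned 'ZYVF94ZE', offset=15
After 4 (read(1)): returned 'S', offset=16
After 5 (seek(-6, CUR)): offset=10
After 6 (tell()): offset=10
After 7 (read(1)): returned 'F', offset=11
After 8 (tell()): offset=11
After 9 (seek(-7, END)): offset=11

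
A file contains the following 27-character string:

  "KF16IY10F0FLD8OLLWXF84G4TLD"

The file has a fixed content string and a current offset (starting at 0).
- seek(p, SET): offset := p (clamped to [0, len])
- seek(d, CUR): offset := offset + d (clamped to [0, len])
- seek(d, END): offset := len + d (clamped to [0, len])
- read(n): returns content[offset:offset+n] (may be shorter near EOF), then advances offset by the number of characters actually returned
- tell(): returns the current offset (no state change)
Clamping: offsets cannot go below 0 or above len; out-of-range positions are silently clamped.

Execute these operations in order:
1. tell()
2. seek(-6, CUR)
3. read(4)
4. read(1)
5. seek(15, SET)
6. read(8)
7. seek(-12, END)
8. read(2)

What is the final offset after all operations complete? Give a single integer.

Answer: 17

Derivation:
After 1 (tell()): offset=0
After 2 (seek(-6, CUR)): offset=0
After 3 (read(4)): returned 'KF16', offset=4
After 4 (read(1)): returned 'I', offset=5
After 5 (seek(15, SET)): offset=15
After 6 (read(8)): returned 'LLWXF84G', offset=23
After 7 (seek(-12, END)): offset=15
After 8 (read(2)): returned 'LL', offset=17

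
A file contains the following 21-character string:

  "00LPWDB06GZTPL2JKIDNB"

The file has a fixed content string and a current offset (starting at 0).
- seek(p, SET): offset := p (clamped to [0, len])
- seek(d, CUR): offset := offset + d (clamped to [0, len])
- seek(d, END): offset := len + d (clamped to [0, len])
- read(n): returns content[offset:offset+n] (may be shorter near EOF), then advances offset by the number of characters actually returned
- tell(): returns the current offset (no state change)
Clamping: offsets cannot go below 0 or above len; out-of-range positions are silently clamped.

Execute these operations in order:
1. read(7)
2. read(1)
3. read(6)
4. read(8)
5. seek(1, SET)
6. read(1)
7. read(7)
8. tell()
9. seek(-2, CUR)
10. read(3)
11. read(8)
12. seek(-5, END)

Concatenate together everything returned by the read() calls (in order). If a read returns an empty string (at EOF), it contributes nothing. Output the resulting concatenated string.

After 1 (read(7)): returned '00LPWDB', offset=7
After 2 (read(1)): returned '0', offset=8
After 3 (read(6)): returned '6GZTPL', offset=14
After 4 (read(8)): returned '2JKIDNB', offset=21
After 5 (seek(1, SET)): offset=1
After 6 (read(1)): returned '0', offset=2
After 7 (read(7)): returned 'LPWDB06', offset=9
After 8 (tell()): offset=9
After 9 (seek(-2, CUR)): offset=7
After 10 (read(3)): returned '06G', offset=10
After 11 (read(8)): returned 'ZTPL2JKI', offset=18
After 12 (seek(-5, END)): offset=16

Answer: 00LPWDB06GZTPL2JKIDNB0LPWDB0606GZTPL2JKI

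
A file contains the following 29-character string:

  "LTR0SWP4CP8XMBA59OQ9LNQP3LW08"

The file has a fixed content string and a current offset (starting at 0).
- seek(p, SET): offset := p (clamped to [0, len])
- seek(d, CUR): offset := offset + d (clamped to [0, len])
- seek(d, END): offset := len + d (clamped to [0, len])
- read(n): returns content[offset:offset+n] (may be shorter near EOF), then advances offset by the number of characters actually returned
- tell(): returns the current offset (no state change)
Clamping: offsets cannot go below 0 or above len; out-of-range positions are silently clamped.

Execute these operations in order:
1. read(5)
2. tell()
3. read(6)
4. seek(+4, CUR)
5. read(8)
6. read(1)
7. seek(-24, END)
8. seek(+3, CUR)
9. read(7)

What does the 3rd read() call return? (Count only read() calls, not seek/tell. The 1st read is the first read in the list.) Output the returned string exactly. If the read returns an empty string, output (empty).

Answer: 59OQ9LNQ

Derivation:
After 1 (read(5)): returned 'LTR0S', offset=5
After 2 (tell()): offset=5
After 3 (read(6)): returned 'WP4CP8', offset=11
After 4 (seek(+4, CUR)): offset=15
After 5 (read(8)): returned '59OQ9LNQ', offset=23
After 6 (read(1)): returned 'P', offset=24
After 7 (seek(-24, END)): offset=5
After 8 (seek(+3, CUR)): offset=8
After 9 (read(7)): returned 'CP8XMBA', offset=15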